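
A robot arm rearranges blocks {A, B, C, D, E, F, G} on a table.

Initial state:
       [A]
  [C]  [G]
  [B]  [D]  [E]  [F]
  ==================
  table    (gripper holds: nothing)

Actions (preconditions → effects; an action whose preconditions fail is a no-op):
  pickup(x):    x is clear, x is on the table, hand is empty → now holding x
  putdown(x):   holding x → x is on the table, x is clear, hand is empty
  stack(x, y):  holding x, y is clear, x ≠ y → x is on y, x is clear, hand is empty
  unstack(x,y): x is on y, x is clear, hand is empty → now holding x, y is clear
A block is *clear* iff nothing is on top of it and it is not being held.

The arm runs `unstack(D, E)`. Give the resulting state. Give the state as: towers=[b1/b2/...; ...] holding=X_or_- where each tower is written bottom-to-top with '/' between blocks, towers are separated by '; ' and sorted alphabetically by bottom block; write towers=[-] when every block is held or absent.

towers=[B/C; D/G/A; E; F] holding=-

before: towers=[B/C; D/G/A; E; F] holding=-
pre[unstack(D, E)]: on(D,E) no, clear(D) no, handempty yes
on(D,E), clear(D) unmet → unstack(D, E) is a no-op
after:  towers=[B/C; D/G/A; E; F] holding=-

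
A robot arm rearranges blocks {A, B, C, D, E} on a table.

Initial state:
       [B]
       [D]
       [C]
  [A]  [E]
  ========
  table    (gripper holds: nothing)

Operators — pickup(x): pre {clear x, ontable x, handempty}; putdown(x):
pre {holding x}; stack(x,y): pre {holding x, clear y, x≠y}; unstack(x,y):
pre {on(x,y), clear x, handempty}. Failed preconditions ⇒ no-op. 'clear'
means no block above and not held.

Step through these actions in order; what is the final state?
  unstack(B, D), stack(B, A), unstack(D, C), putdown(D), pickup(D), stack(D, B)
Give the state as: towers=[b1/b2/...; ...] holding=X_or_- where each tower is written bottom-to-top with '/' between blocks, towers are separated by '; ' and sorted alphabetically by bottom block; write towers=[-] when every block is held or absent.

step 1 (unstack(B, D)): towers=[A; E/C/D] holding=B
step 2 (stack(B, A)): towers=[A/B; E/C/D] holding=-
step 3 (unstack(D, C)): towers=[A/B; E/C] holding=D
step 4 (putdown(D)): towers=[A/B; D; E/C] holding=-
step 5 (pickup(D)): towers=[A/B; E/C] holding=D
step 6 (stack(D, B)): towers=[A/B/D; E/C] holding=-

towers=[A/B/D; E/C] holding=-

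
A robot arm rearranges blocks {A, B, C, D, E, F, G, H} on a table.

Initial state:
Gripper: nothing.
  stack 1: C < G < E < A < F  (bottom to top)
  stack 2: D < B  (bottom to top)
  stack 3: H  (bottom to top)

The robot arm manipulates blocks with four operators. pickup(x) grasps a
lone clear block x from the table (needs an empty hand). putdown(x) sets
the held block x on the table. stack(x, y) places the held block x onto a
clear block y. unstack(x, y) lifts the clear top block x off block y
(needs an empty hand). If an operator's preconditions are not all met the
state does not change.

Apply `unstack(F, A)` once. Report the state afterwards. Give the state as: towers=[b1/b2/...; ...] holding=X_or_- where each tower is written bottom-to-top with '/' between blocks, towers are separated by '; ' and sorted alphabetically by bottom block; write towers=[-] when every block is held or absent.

towers=[C/G/E/A; D/B; H] holding=F

before: towers=[C/G/E/A/F; D/B; H] holding=-
pre[unstack(F, A)]: on(F,A) ok, clear(F) ok, handempty ok
all met → apply unstack(F, A)
after:  towers=[C/G/E/A; D/B; H] holding=F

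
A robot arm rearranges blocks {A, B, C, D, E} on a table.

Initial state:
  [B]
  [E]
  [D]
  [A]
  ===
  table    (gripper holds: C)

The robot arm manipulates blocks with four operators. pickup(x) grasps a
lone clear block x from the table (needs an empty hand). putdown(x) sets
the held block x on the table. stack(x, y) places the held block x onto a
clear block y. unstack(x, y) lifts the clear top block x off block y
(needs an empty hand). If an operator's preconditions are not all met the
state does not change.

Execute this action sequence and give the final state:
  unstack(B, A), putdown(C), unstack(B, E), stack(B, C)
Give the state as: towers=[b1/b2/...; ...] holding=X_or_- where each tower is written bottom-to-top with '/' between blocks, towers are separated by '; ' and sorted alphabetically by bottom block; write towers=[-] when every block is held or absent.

step 1 (unstack(B, A)) [no-op]: towers=[A/D/E/B] holding=C
step 2 (putdown(C)): towers=[A/D/E/B; C] holding=-
step 3 (unstack(B, E)): towers=[A/D/E; C] holding=B
step 4 (stack(B, C)): towers=[A/D/E; C/B] holding=-

towers=[A/D/E; C/B] holding=-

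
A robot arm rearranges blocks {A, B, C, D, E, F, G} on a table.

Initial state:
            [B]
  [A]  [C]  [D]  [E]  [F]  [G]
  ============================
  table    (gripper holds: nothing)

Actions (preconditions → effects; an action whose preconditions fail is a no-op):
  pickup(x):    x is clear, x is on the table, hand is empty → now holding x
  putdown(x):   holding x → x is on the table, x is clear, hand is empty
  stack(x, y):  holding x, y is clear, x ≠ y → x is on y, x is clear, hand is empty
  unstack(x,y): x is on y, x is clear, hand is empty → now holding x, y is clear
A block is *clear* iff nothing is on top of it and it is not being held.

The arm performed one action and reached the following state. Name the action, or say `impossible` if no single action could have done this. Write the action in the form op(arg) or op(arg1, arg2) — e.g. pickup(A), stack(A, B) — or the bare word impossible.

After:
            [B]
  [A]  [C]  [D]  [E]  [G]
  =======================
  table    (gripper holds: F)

target: towers=[A; C; D/B; E; G] holding=F
     unstack(B, D) → towers=[A; C; D; E; F; G] holding=B
         pickup(F) → towers=[A; C; D/B; E; G] holding=F  ← match
         pickup(G) → towers=[A; C; D/B; E; F] holding=G
         pickup(A) → towers=[C; D/B; E; F; G] holding=A
         pickup(E) → towers=[A; C; D/B; F; G] holding=E
         pickup(C) → towers=[A; D/B; E; F; G] holding=C

pickup(F)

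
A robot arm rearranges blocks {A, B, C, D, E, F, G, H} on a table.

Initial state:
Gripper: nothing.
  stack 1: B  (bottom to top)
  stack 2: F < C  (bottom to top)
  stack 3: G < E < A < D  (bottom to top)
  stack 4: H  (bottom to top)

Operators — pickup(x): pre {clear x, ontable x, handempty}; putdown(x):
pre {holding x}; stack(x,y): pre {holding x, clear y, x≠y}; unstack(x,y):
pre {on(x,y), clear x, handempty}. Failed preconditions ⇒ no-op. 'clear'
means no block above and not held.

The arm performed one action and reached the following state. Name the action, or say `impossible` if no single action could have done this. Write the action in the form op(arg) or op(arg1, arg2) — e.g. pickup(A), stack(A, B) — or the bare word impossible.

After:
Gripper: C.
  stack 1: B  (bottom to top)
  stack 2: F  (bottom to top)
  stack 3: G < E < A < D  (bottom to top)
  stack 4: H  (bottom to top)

unstack(C, F)

target: towers=[B; F; G/E/A/D; H] holding=C
         pickup(H) → towers=[B; F/C; G/E/A/D] holding=H
         pickup(B) → towers=[F/C; G/E/A/D; H] holding=B
     unstack(D, A) → towers=[B; F/C; G/E/A; H] holding=D
     unstack(C, F) → towers=[B; F; G/E/A/D; H] holding=C  ← match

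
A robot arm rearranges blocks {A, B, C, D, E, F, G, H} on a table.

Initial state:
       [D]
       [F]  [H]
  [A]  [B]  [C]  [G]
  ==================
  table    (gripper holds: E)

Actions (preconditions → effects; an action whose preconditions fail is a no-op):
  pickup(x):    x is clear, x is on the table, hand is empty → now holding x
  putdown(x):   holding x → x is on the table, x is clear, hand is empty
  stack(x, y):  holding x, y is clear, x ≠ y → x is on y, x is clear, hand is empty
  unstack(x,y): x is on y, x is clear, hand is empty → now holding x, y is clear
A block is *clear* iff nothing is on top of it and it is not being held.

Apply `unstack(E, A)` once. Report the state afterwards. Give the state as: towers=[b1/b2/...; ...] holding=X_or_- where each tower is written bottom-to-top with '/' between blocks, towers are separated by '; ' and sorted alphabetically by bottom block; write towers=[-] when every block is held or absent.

before: towers=[A; B/F/D; C/H; G] holding=E
pre[unstack(E, A)]: on(E,A) ✗, clear(E) ✗, handempty ✗
on(E,A), clear(E), handempty unmet → unstack(E, A) is a no-op
after:  towers=[A; B/F/D; C/H; G] holding=E

towers=[A; B/F/D; C/H; G] holding=E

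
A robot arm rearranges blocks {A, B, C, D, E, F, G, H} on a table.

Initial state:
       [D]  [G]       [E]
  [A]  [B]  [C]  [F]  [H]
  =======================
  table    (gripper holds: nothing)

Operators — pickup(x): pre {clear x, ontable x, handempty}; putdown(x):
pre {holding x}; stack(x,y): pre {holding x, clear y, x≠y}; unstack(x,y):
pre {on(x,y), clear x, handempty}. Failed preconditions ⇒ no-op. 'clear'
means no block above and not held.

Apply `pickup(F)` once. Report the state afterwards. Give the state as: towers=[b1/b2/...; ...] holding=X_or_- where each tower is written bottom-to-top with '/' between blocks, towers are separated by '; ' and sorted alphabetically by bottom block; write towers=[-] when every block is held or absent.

before: towers=[A; B/D; C/G; F; H/E] holding=-
pre[pickup(F)]: clear(F) yes, ontable(F) yes, handempty yes
all met → apply pickup(F)
after:  towers=[A; B/D; C/G; H/E] holding=F

towers=[A; B/D; C/G; H/E] holding=F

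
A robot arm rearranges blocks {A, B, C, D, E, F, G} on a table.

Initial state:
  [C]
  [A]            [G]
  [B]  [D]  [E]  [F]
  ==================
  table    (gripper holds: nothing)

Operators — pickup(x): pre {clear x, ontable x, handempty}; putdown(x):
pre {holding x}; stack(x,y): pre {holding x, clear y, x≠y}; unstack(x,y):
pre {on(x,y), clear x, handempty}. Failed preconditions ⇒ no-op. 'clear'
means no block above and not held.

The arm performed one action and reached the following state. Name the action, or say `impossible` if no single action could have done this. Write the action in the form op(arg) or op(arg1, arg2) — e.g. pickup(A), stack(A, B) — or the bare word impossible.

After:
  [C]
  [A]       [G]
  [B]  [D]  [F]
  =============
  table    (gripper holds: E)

pickup(E)

target: towers=[B/A/C; D; F/G] holding=E
     unstack(G, F) → towers=[B/A/C; D; E; F] holding=G
         pickup(D) → towers=[B/A/C; E; F/G] holding=D
         pickup(E) → towers=[B/A/C; D; F/G] holding=E  ← match
     unstack(C, A) → towers=[B/A; D; E; F/G] holding=C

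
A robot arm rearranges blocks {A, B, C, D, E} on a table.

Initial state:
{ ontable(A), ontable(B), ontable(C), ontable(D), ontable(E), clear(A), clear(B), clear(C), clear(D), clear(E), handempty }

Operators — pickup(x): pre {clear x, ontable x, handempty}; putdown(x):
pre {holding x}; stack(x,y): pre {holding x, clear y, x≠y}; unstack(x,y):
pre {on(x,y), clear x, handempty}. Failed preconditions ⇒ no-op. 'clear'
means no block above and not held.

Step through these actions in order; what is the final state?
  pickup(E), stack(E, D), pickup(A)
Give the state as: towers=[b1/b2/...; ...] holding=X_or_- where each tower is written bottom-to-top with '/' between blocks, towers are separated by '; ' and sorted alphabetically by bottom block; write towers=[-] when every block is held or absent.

towers=[B; C; D/E] holding=A

step 1 (pickup(E)): towers=[A; B; C; D] holding=E
step 2 (stack(E, D)): towers=[A; B; C; D/E] holding=-
step 3 (pickup(A)): towers=[B; C; D/E] holding=A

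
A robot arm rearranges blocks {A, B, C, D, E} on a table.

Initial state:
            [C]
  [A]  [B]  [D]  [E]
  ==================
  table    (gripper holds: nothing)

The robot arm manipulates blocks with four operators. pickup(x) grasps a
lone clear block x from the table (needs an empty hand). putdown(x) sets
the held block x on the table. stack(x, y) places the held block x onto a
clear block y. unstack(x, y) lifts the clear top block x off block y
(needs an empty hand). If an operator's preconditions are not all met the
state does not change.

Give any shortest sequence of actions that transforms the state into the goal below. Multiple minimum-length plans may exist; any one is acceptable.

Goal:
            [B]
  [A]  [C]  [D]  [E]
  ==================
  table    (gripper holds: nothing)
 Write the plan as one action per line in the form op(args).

step 1 (unstack(C, D)): towers=[A; B; D; E] holding=C
step 2 (putdown(C)): towers=[A; B; C; D; E] holding=-
step 3 (pickup(B)): towers=[A; C; D; E] holding=B
step 4 (stack(B, D)): towers=[A; C; D/B; E] holding=-
goal check: towers=[A; C; D/B; E] holding=- — reached (length 4, optimal by BFS)

unstack(C, D)
putdown(C)
pickup(B)
stack(B, D)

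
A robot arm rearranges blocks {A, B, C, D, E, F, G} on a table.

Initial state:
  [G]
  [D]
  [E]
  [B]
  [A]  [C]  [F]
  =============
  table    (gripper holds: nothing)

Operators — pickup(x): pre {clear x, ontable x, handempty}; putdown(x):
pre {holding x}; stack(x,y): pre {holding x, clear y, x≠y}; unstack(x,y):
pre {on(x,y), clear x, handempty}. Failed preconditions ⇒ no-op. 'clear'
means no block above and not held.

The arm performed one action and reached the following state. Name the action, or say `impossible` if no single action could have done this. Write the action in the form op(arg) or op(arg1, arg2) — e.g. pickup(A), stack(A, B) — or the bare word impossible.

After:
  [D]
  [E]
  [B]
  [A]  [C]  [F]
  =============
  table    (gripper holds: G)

unstack(G, D)

target: towers=[A/B/E/D; C; F] holding=G
         pickup(F) → towers=[A/B/E/D/G; C] holding=F
     unstack(G, D) → towers=[A/B/E/D; C; F] holding=G  ← match
         pickup(C) → towers=[A/B/E/D/G; F] holding=C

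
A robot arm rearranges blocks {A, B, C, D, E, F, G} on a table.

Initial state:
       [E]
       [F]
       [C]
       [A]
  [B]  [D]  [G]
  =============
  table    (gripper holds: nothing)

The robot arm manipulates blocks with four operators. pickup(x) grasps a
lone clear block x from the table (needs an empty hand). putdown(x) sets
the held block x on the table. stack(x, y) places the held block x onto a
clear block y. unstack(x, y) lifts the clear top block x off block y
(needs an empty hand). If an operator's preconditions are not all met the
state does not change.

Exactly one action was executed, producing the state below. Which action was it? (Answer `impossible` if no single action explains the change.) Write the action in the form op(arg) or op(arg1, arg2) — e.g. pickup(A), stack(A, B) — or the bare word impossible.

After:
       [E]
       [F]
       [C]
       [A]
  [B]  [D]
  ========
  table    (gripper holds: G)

pickup(G)

target: towers=[B; D/A/C/F/E] holding=G
         pickup(B) → towers=[D/A/C/F/E; G] holding=B
         pickup(G) → towers=[B; D/A/C/F/E] holding=G  ← match
     unstack(E, F) → towers=[B; D/A/C/F; G] holding=E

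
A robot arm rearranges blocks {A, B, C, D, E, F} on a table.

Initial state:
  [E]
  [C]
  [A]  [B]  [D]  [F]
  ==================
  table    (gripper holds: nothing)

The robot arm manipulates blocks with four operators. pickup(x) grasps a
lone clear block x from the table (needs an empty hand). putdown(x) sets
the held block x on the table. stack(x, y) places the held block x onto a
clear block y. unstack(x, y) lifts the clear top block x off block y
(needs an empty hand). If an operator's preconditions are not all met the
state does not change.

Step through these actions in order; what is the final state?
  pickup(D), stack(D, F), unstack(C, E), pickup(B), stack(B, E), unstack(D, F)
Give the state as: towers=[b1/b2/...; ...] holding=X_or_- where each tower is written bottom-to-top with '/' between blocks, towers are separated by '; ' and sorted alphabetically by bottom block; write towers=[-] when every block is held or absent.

towers=[A/C/E/B; F] holding=D

step 1 (pickup(D)): towers=[A/C/E; B; F] holding=D
step 2 (stack(D, F)): towers=[A/C/E; B; F/D] holding=-
step 3 (unstack(C, E)) [no-op]: towers=[A/C/E; B; F/D] holding=-
step 4 (pickup(B)): towers=[A/C/E; F/D] holding=B
step 5 (stack(B, E)): towers=[A/C/E/B; F/D] holding=-
step 6 (unstack(D, F)): towers=[A/C/E/B; F] holding=D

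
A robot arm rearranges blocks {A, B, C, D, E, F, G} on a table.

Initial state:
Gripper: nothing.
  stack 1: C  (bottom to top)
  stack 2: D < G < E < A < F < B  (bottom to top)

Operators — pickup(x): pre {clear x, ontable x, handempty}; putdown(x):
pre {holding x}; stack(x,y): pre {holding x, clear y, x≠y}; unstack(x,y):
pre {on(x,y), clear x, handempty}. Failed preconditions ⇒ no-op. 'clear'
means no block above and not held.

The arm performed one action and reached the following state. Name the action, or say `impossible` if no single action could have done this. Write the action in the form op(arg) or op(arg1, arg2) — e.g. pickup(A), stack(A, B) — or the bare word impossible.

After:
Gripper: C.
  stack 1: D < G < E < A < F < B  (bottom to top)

pickup(C)

target: towers=[D/G/E/A/F/B] holding=C
     unstack(B, F) → towers=[C; D/G/E/A/F] holding=B
         pickup(C) → towers=[D/G/E/A/F/B] holding=C  ← match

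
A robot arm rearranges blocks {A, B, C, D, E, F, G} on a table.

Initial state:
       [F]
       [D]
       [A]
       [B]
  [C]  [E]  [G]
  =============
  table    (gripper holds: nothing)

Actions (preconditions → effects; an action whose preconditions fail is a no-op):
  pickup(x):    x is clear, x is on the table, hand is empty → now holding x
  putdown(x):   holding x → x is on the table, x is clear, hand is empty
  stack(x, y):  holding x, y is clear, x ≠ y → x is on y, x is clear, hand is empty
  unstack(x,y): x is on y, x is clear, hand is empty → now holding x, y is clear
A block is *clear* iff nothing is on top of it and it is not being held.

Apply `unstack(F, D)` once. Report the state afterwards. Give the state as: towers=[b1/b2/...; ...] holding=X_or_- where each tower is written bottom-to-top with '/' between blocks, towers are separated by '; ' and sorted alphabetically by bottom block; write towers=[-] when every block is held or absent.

before: towers=[C; E/B/A/D/F; G] holding=-
pre[unstack(F, D)]: on(F,D) yes, clear(F) yes, handempty yes
all met → apply unstack(F, D)
after:  towers=[C; E/B/A/D; G] holding=F

towers=[C; E/B/A/D; G] holding=F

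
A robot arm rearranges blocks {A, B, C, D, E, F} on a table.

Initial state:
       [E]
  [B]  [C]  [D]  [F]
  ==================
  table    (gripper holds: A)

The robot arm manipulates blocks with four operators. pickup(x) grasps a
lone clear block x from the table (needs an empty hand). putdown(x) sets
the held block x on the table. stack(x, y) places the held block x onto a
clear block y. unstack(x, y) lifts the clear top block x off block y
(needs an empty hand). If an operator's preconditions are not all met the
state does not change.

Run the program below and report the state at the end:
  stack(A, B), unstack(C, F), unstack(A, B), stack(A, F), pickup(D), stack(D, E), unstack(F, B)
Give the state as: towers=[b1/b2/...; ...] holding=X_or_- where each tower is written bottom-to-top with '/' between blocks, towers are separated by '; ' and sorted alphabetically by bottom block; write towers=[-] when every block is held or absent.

step 1 (stack(A, B)): towers=[B/A; C/E; D; F] holding=-
step 2 (unstack(C, F)) [no-op]: towers=[B/A; C/E; D; F] holding=-
step 3 (unstack(A, B)): towers=[B; C/E; D; F] holding=A
step 4 (stack(A, F)): towers=[B; C/E; D; F/A] holding=-
step 5 (pickup(D)): towers=[B; C/E; F/A] holding=D
step 6 (stack(D, E)): towers=[B; C/E/D; F/A] holding=-
step 7 (unstack(F, B)) [no-op]: towers=[B; C/E/D; F/A] holding=-

towers=[B; C/E/D; F/A] holding=-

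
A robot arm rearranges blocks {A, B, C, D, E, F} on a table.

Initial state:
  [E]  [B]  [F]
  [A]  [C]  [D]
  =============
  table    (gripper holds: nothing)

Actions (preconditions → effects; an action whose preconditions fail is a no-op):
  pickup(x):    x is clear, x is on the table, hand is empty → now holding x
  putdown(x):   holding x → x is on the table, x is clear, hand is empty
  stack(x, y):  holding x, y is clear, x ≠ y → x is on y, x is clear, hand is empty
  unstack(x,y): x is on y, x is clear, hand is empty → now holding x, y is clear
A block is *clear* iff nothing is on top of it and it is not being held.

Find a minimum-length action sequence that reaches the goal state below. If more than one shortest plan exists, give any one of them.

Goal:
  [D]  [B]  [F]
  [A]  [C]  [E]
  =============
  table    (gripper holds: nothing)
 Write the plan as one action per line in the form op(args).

unstack(E, A)
putdown(E)
unstack(F, D)
stack(F, E)
pickup(D)
stack(D, A)

step 1 (unstack(E, A)): towers=[A; C/B; D/F] holding=E
step 2 (putdown(E)): towers=[A; C/B; D/F; E] holding=-
step 3 (unstack(F, D)): towers=[A; C/B; D; E] holding=F
step 4 (stack(F, E)): towers=[A; C/B; D; E/F] holding=-
step 5 (pickup(D)): towers=[A; C/B; E/F] holding=D
step 6 (stack(D, A)): towers=[A/D; C/B; E/F] holding=-
goal check: towers=[A/D; C/B; E/F] holding=- — reached (length 6, optimal by BFS)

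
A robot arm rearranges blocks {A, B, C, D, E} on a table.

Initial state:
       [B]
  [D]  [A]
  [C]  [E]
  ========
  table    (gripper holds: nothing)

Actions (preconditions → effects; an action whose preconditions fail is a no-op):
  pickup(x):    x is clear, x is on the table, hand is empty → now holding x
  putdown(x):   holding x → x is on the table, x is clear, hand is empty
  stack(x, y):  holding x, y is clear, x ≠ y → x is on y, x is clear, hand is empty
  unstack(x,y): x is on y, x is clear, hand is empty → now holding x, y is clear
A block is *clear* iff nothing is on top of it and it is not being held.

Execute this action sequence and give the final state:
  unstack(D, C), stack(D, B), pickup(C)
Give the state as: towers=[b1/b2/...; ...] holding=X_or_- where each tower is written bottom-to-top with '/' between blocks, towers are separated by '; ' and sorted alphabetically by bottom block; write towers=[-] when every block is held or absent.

towers=[E/A/B/D] holding=C

step 1 (unstack(D, C)): towers=[C; E/A/B] holding=D
step 2 (stack(D, B)): towers=[C; E/A/B/D] holding=-
step 3 (pickup(C)): towers=[E/A/B/D] holding=C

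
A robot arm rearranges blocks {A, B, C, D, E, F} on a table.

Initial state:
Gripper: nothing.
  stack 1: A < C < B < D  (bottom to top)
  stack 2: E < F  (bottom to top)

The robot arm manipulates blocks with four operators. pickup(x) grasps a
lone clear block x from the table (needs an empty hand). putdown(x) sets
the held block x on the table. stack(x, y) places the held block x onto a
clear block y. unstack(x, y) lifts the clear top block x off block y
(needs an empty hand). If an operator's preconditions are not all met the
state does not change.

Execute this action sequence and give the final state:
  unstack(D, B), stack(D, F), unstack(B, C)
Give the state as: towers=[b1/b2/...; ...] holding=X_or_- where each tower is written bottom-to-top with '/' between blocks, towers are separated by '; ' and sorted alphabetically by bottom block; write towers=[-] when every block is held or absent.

towers=[A/C; E/F/D] holding=B

step 1 (unstack(D, B)): towers=[A/C/B; E/F] holding=D
step 2 (stack(D, F)): towers=[A/C/B; E/F/D] holding=-
step 3 (unstack(B, C)): towers=[A/C; E/F/D] holding=B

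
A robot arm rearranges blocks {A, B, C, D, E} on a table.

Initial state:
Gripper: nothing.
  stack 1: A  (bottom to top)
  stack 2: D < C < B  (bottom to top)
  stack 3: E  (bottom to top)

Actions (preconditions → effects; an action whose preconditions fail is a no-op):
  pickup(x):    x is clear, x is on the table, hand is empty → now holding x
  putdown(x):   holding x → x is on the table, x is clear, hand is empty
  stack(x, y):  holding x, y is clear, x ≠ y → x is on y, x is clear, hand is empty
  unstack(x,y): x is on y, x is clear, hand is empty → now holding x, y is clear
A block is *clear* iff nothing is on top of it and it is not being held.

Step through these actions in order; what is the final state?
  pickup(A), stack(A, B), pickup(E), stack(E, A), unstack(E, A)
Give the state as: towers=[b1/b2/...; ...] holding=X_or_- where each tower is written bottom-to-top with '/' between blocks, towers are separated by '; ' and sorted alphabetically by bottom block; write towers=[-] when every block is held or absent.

step 1 (pickup(A)): towers=[D/C/B; E] holding=A
step 2 (stack(A, B)): towers=[D/C/B/A; E] holding=-
step 3 (pickup(E)): towers=[D/C/B/A] holding=E
step 4 (stack(E, A)): towers=[D/C/B/A/E] holding=-
step 5 (unstack(E, A)): towers=[D/C/B/A] holding=E

towers=[D/C/B/A] holding=E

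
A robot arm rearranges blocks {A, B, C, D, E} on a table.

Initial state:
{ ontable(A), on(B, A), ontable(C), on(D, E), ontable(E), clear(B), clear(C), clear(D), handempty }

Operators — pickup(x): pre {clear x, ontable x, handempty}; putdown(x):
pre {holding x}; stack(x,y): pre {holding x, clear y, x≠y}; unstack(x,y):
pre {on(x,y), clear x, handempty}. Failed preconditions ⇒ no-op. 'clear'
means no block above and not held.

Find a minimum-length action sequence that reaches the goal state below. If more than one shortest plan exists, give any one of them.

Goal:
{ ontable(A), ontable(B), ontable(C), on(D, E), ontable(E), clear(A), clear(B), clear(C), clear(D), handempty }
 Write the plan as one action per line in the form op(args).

unstack(B, A)
putdown(B)

step 1 (unstack(B, A)): towers=[A; C; E/D] holding=B
step 2 (putdown(B)): towers=[A; B; C; E/D] holding=-
goal check: towers=[A; B; C; E/D] holding=- — reached (length 2, optimal by BFS)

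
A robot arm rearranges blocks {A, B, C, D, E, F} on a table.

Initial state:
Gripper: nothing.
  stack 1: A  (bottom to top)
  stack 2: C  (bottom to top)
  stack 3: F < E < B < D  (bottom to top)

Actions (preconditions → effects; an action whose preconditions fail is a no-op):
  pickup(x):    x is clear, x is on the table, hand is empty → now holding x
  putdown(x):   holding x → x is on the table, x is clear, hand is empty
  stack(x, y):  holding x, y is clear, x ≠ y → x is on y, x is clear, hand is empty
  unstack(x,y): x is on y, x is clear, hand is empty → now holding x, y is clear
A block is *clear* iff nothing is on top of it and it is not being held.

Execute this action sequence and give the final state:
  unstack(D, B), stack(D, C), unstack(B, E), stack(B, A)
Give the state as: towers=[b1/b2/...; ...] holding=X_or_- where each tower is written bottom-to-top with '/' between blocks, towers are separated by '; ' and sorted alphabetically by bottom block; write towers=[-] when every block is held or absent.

step 1 (unstack(D, B)): towers=[A; C; F/E/B] holding=D
step 2 (stack(D, C)): towers=[A; C/D; F/E/B] holding=-
step 3 (unstack(B, E)): towers=[A; C/D; F/E] holding=B
step 4 (stack(B, A)): towers=[A/B; C/D; F/E] holding=-

towers=[A/B; C/D; F/E] holding=-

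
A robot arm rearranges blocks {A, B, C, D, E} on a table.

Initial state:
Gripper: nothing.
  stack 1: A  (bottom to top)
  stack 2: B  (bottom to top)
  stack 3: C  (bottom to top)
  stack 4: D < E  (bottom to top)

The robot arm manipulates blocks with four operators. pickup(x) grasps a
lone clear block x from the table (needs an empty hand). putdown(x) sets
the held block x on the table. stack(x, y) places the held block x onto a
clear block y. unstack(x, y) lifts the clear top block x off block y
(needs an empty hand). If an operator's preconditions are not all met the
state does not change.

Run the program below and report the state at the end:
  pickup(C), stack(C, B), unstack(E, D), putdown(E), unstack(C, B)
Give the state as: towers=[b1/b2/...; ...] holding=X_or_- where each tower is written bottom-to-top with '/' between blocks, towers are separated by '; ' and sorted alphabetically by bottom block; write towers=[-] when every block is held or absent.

step 1 (pickup(C)): towers=[A; B; D/E] holding=C
step 2 (stack(C, B)): towers=[A; B/C; D/E] holding=-
step 3 (unstack(E, D)): towers=[A; B/C; D] holding=E
step 4 (putdown(E)): towers=[A; B/C; D; E] holding=-
step 5 (unstack(C, B)): towers=[A; B; D; E] holding=C

towers=[A; B; D; E] holding=C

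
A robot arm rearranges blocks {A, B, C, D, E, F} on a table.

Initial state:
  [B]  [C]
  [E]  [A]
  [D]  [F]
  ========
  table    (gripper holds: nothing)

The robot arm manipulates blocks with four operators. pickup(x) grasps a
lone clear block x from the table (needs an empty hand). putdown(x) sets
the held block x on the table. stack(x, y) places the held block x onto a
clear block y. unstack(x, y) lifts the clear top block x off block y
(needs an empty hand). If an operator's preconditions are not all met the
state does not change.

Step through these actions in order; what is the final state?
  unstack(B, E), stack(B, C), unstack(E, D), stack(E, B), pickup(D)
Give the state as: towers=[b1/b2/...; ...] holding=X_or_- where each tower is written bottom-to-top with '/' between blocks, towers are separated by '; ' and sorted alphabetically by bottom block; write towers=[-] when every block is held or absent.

towers=[F/A/C/B/E] holding=D

step 1 (unstack(B, E)): towers=[D/E; F/A/C] holding=B
step 2 (stack(B, C)): towers=[D/E; F/A/C/B] holding=-
step 3 (unstack(E, D)): towers=[D; F/A/C/B] holding=E
step 4 (stack(E, B)): towers=[D; F/A/C/B/E] holding=-
step 5 (pickup(D)): towers=[F/A/C/B/E] holding=D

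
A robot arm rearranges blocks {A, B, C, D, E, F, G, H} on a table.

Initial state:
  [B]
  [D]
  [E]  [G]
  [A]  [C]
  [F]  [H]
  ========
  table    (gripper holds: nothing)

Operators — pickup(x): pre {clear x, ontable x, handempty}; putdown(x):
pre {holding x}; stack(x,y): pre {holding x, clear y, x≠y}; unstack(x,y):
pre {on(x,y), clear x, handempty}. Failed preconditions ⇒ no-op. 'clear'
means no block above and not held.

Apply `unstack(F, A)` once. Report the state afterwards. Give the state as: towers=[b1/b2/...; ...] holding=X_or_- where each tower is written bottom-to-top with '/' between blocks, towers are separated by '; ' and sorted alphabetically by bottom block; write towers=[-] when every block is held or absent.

before: towers=[F/A/E/D/B; H/C/G] holding=-
pre[unstack(F, A)]: on(F,A) ✗, clear(F) ✗, handempty ✓
on(F,A), clear(F) unmet → unstack(F, A) is a no-op
after:  towers=[F/A/E/D/B; H/C/G] holding=-

towers=[F/A/E/D/B; H/C/G] holding=-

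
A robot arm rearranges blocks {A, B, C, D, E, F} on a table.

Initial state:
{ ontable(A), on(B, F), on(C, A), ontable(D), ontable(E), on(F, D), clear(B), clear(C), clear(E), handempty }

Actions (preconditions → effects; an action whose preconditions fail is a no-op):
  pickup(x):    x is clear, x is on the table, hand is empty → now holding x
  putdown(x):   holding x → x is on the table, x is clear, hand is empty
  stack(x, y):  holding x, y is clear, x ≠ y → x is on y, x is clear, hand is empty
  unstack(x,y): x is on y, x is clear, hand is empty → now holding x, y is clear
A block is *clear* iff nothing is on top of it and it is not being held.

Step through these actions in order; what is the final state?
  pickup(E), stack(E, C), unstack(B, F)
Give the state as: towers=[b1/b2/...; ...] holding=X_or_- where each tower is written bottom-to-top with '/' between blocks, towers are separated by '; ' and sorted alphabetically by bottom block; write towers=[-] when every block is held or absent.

towers=[A/C/E; D/F] holding=B

step 1 (pickup(E)): towers=[A/C; D/F/B] holding=E
step 2 (stack(E, C)): towers=[A/C/E; D/F/B] holding=-
step 3 (unstack(B, F)): towers=[A/C/E; D/F] holding=B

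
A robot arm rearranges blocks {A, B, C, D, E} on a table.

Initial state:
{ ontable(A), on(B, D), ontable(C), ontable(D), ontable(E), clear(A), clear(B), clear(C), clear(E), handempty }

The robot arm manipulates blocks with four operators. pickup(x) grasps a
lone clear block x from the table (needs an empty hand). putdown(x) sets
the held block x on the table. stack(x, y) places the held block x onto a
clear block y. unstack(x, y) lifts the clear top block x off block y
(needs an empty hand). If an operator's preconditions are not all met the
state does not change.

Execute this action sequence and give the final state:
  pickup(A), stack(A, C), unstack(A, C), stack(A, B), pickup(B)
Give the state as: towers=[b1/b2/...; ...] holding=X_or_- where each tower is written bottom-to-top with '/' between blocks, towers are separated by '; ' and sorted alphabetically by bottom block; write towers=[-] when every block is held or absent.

step 1 (pickup(A)): towers=[C; D/B; E] holding=A
step 2 (stack(A, C)): towers=[C/A; D/B; E] holding=-
step 3 (unstack(A, C)): towers=[C; D/B; E] holding=A
step 4 (stack(A, B)): towers=[C; D/B/A; E] holding=-
step 5 (pickup(B)) [no-op]: towers=[C; D/B/A; E] holding=-

towers=[C; D/B/A; E] holding=-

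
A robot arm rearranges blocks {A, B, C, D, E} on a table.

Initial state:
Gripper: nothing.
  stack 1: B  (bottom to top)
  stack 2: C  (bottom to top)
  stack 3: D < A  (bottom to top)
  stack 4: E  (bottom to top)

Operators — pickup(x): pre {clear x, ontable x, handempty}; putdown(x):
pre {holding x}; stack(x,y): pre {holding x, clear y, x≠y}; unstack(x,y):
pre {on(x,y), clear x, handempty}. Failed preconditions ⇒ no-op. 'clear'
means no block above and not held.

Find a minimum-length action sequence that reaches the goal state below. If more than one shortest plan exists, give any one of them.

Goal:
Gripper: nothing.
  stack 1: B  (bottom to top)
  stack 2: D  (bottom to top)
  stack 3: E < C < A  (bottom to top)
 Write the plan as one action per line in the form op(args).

pickup(C)
stack(C, E)
unstack(A, D)
stack(A, C)

step 1 (pickup(C)): towers=[B; D/A; E] holding=C
step 2 (stack(C, E)): towers=[B; D/A; E/C] holding=-
step 3 (unstack(A, D)): towers=[B; D; E/C] holding=A
step 4 (stack(A, C)): towers=[B; D; E/C/A] holding=-
goal check: towers=[B; D; E/C/A] holding=- — reached (length 4, optimal by BFS)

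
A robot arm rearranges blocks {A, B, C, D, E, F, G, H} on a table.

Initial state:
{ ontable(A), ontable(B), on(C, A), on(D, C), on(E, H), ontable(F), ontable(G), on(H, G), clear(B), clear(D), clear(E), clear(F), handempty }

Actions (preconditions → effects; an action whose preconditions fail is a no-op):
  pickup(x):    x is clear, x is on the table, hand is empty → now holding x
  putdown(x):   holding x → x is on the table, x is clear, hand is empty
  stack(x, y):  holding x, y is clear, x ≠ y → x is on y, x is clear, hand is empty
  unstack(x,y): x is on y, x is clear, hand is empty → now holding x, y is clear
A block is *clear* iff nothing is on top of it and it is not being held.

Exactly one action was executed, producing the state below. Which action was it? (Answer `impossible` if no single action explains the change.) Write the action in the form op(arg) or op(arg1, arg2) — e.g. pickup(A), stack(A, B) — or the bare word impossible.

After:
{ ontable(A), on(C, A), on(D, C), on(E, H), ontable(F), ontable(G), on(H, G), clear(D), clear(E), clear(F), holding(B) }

target: towers=[A/C/D; F; G/H/E] holding=B
     unstack(E, H) → towers=[A/C/D; B; F; G/H] holding=E
         pickup(B) → towers=[A/C/D; F; G/H/E] holding=B  ← match
         pickup(F) → towers=[A/C/D; B; G/H/E] holding=F
     unstack(D, C) → towers=[A/C; B; F; G/H/E] holding=D

pickup(B)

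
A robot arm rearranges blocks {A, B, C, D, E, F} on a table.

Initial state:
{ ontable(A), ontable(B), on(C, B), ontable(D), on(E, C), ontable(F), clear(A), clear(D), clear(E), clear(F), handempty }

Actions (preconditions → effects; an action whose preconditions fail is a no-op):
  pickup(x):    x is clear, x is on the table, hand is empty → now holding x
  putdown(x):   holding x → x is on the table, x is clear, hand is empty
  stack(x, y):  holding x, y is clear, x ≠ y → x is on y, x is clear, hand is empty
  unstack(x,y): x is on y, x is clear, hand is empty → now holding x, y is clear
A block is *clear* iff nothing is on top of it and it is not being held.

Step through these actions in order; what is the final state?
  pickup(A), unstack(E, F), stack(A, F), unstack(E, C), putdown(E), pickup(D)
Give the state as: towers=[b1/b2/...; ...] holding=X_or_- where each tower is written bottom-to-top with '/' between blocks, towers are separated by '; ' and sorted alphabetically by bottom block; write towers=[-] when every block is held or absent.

towers=[B/C; E; F/A] holding=D

step 1 (pickup(A)): towers=[B/C/E; D; F] holding=A
step 2 (unstack(E, F)) [no-op]: towers=[B/C/E; D; F] holding=A
step 3 (stack(A, F)): towers=[B/C/E; D; F/A] holding=-
step 4 (unstack(E, C)): towers=[B/C; D; F/A] holding=E
step 5 (putdown(E)): towers=[B/C; D; E; F/A] holding=-
step 6 (pickup(D)): towers=[B/C; E; F/A] holding=D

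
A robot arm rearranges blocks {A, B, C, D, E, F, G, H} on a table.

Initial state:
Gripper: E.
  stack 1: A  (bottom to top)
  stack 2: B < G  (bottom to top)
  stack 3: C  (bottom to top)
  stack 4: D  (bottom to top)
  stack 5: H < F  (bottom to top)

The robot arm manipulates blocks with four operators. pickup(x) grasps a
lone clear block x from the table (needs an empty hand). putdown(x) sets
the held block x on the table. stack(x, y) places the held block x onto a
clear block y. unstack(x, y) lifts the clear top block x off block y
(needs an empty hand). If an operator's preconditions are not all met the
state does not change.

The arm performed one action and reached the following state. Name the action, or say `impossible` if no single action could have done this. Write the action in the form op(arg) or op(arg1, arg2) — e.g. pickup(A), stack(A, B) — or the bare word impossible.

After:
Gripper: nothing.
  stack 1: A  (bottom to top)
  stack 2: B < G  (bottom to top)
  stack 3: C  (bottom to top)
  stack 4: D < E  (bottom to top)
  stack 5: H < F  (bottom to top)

stack(E, D)

target: towers=[A; B/G; C; D/E; H/F] holding=-
        putdown(E) → towers=[A; B/G; C; D; E; H/F] holding=-
       stack(E, G) → towers=[A; B/G/E; C; D; H/F] holding=-
       stack(E, A) → towers=[A/E; B/G; C; D; H/F] holding=-
       stack(E, F) → towers=[A; B/G; C; D; H/F/E] holding=-
       stack(E, D) → towers=[A; B/G; C; D/E; H/F] holding=-  ← match
       stack(E, C) → towers=[A; B/G; C/E; D; H/F] holding=-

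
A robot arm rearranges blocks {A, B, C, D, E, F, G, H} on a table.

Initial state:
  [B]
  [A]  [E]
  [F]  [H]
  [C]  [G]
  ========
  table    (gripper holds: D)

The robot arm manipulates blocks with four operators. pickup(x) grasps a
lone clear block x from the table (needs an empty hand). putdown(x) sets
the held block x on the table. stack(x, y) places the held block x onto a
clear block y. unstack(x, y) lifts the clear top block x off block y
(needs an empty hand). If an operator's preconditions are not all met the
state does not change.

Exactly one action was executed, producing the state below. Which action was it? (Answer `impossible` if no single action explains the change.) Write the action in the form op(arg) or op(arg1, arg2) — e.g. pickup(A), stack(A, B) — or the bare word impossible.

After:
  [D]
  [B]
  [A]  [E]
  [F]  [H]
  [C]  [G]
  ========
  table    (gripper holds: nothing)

stack(D, B)

target: towers=[C/F/A/B/D; G/H/E] holding=-
        putdown(D) → towers=[C/F/A/B; D; G/H/E] holding=-
       stack(D, E) → towers=[C/F/A/B; G/H/E/D] holding=-
       stack(D, B) → towers=[C/F/A/B/D; G/H/E] holding=-  ← match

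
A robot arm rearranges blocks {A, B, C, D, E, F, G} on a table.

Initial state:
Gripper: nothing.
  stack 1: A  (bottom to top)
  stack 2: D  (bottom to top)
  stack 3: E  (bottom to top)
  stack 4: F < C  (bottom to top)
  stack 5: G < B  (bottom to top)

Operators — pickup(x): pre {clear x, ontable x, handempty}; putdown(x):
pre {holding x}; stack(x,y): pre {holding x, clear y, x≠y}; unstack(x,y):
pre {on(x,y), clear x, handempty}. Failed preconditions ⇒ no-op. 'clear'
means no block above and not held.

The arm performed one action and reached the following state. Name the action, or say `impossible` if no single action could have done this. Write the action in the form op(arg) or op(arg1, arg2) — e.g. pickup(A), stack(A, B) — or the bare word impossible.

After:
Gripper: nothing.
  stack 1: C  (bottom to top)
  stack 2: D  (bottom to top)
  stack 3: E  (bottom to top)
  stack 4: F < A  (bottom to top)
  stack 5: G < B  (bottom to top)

impossible

target: towers=[C; D; E; F/A; G/B] holding=-
     unstack(B, G) → towers=[A; D; E; F/C; G] holding=B
         pickup(D) → towers=[A; E; F/C; G/B] holding=D
         pickup(A) → towers=[D; E; F/C; G/B] holding=A
         pickup(E) → towers=[A; D; F/C; G/B] holding=E
     unstack(C, F) → towers=[A; D; E; F; G/B] holding=C
none of the 5 applicable actions match → impossible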